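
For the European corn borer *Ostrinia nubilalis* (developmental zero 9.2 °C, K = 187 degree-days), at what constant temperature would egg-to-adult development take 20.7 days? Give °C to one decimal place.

Required daily accumulation = 187 / 20.7 = 9.034 DD/day.
T = T_base + 9.034 = 9.2 + 9.034 = 18.234 ≈ 18.2 °C.

18.2 °C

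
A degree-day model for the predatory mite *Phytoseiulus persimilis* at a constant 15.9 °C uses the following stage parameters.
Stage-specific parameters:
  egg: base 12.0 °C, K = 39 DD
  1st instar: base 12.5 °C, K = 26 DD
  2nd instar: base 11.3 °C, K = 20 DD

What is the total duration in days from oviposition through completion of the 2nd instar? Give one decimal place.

22.0 days

egg: 39 / (15.9 − 12.0) = 39 / 3.9 = 10.000 d.
1st instar: 26 / (15.9 − 12.5) = 26 / 3.4 = 7.647 d.
2nd instar: 20 / (15.9 − 11.3) = 20 / 4.6 = 4.348 d.
Sum = 21.995 ≈ 22.0 days.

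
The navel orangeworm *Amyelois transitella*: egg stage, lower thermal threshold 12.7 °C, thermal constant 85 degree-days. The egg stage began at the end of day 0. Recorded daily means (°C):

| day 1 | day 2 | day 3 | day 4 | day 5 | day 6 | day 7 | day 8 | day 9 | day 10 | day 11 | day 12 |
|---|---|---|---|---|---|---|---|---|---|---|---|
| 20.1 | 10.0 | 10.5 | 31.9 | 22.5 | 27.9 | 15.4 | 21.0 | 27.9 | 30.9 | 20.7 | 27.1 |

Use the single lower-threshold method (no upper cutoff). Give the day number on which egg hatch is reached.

day 10

Daily DD above 12.7 °C: 7.4, 0.0, 0.0, 19.2, 9.8, 15.2, 2.7, 8.3, 15.2, 18.2, 8.0, 14.4.
Cumulative: 7.4, 7.4, 7.4, 26.6, 36.4, 51.6, 54.3, 62.6, 77.8, 96.0, 104.0, 118.4.
The total first reaches 85 DD on day 10.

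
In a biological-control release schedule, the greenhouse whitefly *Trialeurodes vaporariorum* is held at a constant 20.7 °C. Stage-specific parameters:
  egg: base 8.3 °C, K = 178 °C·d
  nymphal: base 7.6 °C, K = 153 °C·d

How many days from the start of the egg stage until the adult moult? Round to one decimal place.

26.0 days

egg: 178 / (20.7 − 8.3) = 178 / 12.4 = 14.355 d.
nymphal: 153 / (20.7 − 7.6) = 153 / 13.1 = 11.679 d.
Sum = 26.034 ≈ 26.0 days.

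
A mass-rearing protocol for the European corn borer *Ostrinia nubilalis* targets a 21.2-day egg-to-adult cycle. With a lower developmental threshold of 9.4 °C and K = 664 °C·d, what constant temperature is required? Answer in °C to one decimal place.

40.7 °C

Required daily accumulation = 664 / 21.2 = 31.321 DD/day.
T = T_base + 31.321 = 9.4 + 31.321 = 40.721 ≈ 40.7 °C.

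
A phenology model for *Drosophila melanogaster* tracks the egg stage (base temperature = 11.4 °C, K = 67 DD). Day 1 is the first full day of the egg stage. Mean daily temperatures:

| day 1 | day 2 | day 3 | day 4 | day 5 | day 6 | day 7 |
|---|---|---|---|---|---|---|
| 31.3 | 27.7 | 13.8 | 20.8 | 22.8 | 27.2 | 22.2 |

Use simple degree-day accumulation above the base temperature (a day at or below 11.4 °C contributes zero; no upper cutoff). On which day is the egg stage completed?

Daily DD above 11.4 °C: 19.9, 16.3, 2.4, 9.4, 11.4, 15.8, 10.8.
Cumulative: 19.9, 36.2, 38.6, 48.0, 59.4, 75.2, 86.0.
The total first reaches 67 DD on day 6.

day 6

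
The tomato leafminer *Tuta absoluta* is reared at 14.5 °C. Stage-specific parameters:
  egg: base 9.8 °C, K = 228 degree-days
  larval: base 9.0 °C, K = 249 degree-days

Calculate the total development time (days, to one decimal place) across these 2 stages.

egg: 228 / (14.5 − 9.8) = 228 / 4.7 = 48.511 d.
larval: 249 / (14.5 − 9.0) = 249 / 5.5 = 45.273 d.
Sum = 93.783 ≈ 93.8 days.

93.8 days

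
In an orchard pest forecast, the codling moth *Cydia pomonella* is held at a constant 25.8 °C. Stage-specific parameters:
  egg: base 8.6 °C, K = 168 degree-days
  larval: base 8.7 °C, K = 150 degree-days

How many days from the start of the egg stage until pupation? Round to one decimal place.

egg: 168 / (25.8 − 8.6) = 168 / 17.2 = 9.767 d.
larval: 150 / (25.8 − 8.7) = 150 / 17.1 = 8.772 d.
Sum = 18.539 ≈ 18.5 days.

18.5 days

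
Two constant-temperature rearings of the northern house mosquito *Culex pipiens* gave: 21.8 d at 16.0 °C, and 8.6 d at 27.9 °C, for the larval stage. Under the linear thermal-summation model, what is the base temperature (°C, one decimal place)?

8.2 °C

Linear rate model ⇒ the product D·(T − T_b) is constant across temperatures.
21.8·(16.0 − T_b) = 8.6·(27.9 − T_b)
T_b = (21.8·16.0 − 8.6·27.9) / (21.8 − 8.6) = 108.86 / 13.2 = 8.247 °C ≈ 8.2 °C.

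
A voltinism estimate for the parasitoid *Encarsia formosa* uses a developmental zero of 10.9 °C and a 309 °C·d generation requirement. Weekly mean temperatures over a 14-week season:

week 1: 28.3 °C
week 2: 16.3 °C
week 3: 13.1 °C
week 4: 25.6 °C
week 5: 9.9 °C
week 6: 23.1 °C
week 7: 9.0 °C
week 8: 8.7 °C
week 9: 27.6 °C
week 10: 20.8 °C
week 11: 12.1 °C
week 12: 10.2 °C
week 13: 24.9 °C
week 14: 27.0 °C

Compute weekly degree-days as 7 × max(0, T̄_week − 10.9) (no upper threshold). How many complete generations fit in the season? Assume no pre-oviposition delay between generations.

Weekly DD (7 × max(0, T̄ − 10.9)): 121.8, 37.8, 15.4, 102.9, 0.0, 85.4, 0.0, 0.0, 116.9, 69.3, 8.4, 0.0, 98.0, 112.7.
Season total = 768.6 DD.
Complete generations = ⌊768.6 / 309⌋ = 2.

2 generations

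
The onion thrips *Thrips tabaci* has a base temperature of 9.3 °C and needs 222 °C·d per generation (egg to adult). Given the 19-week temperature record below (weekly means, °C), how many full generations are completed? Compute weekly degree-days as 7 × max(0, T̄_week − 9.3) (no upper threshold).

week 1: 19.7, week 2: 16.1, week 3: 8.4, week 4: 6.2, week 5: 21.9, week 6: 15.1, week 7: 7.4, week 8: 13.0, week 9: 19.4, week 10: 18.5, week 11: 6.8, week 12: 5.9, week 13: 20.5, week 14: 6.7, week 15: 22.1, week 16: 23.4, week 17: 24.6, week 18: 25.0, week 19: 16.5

Weekly DD (7 × max(0, T̄ − 9.3)): 72.8, 47.6, 0.0, 0.0, 88.2, 40.6, 0.0, 25.9, 70.7, 64.4, 0.0, 0.0, 78.4, 0.0, 89.6, 98.7, 107.1, 109.9, 50.4.
Season total = 944.3 DD.
Complete generations = ⌊944.3 / 222⌋ = 4.

4 generations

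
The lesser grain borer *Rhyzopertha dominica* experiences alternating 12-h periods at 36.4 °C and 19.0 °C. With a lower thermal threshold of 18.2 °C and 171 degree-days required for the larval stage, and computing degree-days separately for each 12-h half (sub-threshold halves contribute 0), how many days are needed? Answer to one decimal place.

Day half: max(0, 36.4 − 18.2) × 0.5 = 18.2 × 0.5 = 9.10 DD.
Night half: max(0, 19.0 − 18.2) × 0.5 = 0.8 × 0.5 = 0.40 DD.
Per 24 h: 9.50 DD/day.
Duration = 171 / 9.50 = 18.000 ≈ 18.0 days.

18.0 days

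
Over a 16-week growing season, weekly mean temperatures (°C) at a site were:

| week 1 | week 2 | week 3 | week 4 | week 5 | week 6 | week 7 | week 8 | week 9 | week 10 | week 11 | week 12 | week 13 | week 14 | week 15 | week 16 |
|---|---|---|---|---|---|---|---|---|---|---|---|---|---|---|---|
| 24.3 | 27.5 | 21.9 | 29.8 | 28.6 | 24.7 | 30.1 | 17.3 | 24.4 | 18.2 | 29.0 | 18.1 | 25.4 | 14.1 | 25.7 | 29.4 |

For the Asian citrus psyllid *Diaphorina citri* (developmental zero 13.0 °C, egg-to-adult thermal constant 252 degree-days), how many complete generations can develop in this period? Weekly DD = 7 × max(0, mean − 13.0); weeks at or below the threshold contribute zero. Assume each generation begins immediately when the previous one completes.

Weekly DD (7 × max(0, T̄ − 13.0)): 79.1, 101.5, 62.3, 117.6, 109.2, 81.9, 119.7, 30.1, 79.8, 36.4, 112.0, 35.7, 86.8, 7.7, 88.9, 114.8.
Season total = 1263.5 DD.
Complete generations = ⌊1263.5 / 252⌋ = 5.

5 generations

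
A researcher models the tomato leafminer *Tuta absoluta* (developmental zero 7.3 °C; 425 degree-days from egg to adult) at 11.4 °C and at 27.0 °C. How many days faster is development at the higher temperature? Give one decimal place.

82.1 days

At 11.4 °C: 425 / (11.4 − 7.3) = 425 / 4.1 = 103.659 d.
At 27.0 °C: 425 / (27.0 − 7.3) = 425 / 19.7 = 21.574 d.
Difference = |103.659 − 21.574| = 82.085 ≈ 82.1 days.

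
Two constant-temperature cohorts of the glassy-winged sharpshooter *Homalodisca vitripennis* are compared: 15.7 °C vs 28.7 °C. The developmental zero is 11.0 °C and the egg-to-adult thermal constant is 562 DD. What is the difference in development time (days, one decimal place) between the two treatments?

87.8 days

At 15.7 °C: 562 / (15.7 − 11.0) = 562 / 4.7 = 119.574 d.
At 28.7 °C: 562 / (28.7 − 11.0) = 562 / 17.7 = 31.751 d.
Difference = |119.574 − 31.751| = 87.823 ≈ 87.8 days.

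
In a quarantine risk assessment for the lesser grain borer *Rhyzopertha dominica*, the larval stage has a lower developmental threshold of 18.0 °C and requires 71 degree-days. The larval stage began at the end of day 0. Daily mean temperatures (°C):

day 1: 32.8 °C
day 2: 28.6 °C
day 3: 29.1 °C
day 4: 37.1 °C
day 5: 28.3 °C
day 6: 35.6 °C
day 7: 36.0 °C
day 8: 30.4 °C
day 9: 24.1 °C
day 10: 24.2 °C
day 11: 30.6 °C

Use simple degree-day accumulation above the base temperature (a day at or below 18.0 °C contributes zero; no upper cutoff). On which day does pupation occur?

Daily DD above 18.0 °C: 14.8, 10.6, 11.1, 19.1, 10.3, 17.6, 18.0, 12.4, 6.1, 6.2, 12.6.
Cumulative: 14.8, 25.4, 36.5, 55.6, 65.9, 83.5, 101.5, 113.9, 120.0, 126.2, 138.8.
The total first reaches 71 DD on day 6.

day 6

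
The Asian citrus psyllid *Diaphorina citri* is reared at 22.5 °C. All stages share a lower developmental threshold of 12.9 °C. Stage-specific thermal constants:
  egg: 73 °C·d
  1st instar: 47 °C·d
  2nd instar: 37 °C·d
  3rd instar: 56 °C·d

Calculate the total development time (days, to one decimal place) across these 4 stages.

Daily accumulation at 22.5 °C = 22.5 − 12.9 = 9.6 DD/day.
Total K = 73 + 47 + 37 + 56 = 213 DD.
Total duration = 213 / 9.6 = 22.188 ≈ 22.2 days.

22.2 days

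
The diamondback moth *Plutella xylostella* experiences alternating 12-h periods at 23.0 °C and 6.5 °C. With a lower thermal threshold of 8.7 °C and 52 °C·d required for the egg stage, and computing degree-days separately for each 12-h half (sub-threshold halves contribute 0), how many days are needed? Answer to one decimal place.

Day half: max(0, 23.0 − 8.7) × 0.5 = 14.3 × 0.5 = 7.15 DD.
Night half: max(0, 6.5 − 8.7) × 0.5 = 0.0 × 0.5 = 0.00 DD.
Per 24 h: 7.15 DD/day.
Duration = 52 / 7.15 = 7.273 ≈ 7.3 days.

7.3 days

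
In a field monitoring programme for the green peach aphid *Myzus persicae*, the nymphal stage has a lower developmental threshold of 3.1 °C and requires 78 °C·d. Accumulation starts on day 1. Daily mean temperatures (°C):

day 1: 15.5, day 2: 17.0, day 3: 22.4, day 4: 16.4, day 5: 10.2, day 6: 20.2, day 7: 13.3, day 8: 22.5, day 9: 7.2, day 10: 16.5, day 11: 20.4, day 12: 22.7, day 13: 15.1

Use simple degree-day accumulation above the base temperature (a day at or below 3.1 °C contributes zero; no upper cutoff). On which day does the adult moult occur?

day 6

Daily DD above 3.1 °C: 12.4, 13.9, 19.3, 13.3, 7.1, 17.1, 10.2, 19.4, 4.1, 13.4, 17.3, 19.6, 12.0.
Cumulative: 12.4, 26.3, 45.6, 58.9, 66.0, 83.1, 93.3, 112.7, 116.8, 130.2, 147.5, 167.1, 179.1.
The total first reaches 78 DD on day 6.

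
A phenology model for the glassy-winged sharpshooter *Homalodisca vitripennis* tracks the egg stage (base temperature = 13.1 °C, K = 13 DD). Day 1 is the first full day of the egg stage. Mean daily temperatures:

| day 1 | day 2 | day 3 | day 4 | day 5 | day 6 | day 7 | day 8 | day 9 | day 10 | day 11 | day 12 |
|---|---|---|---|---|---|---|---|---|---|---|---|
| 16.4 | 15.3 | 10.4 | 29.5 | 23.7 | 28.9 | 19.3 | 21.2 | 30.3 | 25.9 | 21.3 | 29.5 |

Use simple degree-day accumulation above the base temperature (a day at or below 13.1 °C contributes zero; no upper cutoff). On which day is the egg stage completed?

day 4

Daily DD above 13.1 °C: 3.3, 2.2, 0.0, 16.4, 10.6, 15.8, 6.2, 8.1, 17.2, 12.8, 8.2, 16.4.
Cumulative: 3.3, 5.5, 5.5, 21.9, 32.5, 48.3, 54.5, 62.6, 79.8, 92.6, 100.8, 117.2.
The total first reaches 13 DD on day 4.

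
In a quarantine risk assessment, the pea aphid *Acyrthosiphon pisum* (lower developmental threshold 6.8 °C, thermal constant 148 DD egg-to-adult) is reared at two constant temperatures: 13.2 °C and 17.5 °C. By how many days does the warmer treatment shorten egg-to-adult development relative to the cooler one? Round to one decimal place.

At 13.2 °C: 148 / (13.2 − 6.8) = 148 / 6.4 = 23.125 d.
At 17.5 °C: 148 / (17.5 − 6.8) = 148 / 10.7 = 13.832 d.
Difference = |23.125 − 13.832| = 9.293 ≈ 9.3 days.

9.3 days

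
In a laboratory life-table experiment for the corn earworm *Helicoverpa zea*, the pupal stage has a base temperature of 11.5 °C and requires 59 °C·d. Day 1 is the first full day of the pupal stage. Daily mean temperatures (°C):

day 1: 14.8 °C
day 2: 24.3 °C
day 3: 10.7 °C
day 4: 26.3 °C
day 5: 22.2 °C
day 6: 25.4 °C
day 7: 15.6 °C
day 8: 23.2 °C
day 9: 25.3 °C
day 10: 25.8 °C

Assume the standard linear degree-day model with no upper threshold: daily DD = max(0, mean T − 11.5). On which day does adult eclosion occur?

day 7

Daily DD above 11.5 °C: 3.3, 12.8, 0.0, 14.8, 10.7, 13.9, 4.1, 11.7, 13.8, 14.3.
Cumulative: 3.3, 16.1, 16.1, 30.9, 41.6, 55.5, 59.6, 71.3, 85.1, 99.4.
The total first reaches 59 DD on day 7.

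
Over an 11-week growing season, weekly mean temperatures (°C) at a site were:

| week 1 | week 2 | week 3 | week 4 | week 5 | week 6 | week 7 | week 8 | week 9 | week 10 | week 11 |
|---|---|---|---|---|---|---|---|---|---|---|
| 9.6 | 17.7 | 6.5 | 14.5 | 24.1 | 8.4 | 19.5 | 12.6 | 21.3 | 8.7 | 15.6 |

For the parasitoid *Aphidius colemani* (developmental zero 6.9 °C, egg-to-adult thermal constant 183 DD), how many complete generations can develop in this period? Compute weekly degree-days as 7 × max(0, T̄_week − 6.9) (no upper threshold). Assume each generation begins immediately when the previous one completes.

Weekly DD (7 × max(0, T̄ − 6.9)): 18.9, 75.6, 0.0, 53.2, 120.4, 10.5, 88.2, 39.9, 100.8, 12.6, 60.9.
Season total = 581.0 DD.
Complete generations = ⌊581.0 / 183⌋ = 3.

3 generations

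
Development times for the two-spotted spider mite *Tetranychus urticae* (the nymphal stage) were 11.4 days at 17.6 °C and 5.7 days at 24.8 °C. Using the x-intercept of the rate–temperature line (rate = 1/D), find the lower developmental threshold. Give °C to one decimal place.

Linear rate model ⇒ the product D·(T − T_b) is constant across temperatures.
11.4·(17.6 − T_b) = 5.7·(24.8 − T_b)
T_b = (11.4·17.6 − 5.7·24.8) / (11.4 − 5.7) = 59.28 / 5.7 = 10.400 °C ≈ 10.4 °C.

10.4 °C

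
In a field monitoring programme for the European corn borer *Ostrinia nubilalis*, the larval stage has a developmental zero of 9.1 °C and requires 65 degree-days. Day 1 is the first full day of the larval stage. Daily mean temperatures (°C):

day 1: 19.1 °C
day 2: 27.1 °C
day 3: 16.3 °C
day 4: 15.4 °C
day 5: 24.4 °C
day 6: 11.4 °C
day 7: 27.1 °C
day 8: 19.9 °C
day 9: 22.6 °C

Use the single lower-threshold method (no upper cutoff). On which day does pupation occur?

day 7

Daily DD above 9.1 °C: 10.0, 18.0, 7.2, 6.3, 15.3, 2.3, 18.0, 10.8, 13.5.
Cumulative: 10.0, 28.0, 35.2, 41.5, 56.8, 59.1, 77.1, 87.9, 101.4.
The total first reaches 65 DD on day 7.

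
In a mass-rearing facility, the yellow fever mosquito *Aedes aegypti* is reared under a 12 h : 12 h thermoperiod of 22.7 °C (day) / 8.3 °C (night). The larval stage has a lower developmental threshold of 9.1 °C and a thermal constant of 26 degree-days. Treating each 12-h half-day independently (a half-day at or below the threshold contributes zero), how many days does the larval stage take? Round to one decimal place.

Day half: max(0, 22.7 − 9.1) × 0.5 = 13.6 × 0.5 = 6.80 DD.
Night half: max(0, 8.3 − 9.1) × 0.5 = 0.0 × 0.5 = 0.00 DD.
Per 24 h: 6.80 DD/day.
Duration = 26 / 6.80 = 3.824 ≈ 3.8 days.

3.8 days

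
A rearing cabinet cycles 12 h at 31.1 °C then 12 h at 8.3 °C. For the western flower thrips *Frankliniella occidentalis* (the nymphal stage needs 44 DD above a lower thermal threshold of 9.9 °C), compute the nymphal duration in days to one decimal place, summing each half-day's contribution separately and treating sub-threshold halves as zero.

Day half: max(0, 31.1 − 9.9) × 0.5 = 21.2 × 0.5 = 10.60 DD.
Night half: max(0, 8.3 − 9.9) × 0.5 = 0.0 × 0.5 = 0.00 DD.
Per 24 h: 10.60 DD/day.
Duration = 44 / 10.60 = 4.151 ≈ 4.2 days.

4.2 days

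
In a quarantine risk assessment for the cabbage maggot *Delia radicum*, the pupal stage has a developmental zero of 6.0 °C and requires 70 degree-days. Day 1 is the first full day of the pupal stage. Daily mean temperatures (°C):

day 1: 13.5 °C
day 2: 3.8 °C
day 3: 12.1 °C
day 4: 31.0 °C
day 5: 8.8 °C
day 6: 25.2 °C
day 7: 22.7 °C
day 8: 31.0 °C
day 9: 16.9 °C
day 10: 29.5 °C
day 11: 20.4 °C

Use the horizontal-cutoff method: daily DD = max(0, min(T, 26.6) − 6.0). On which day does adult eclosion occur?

Daily DD above 6.0 °C (capped at 20.6): 7.5, 0.0, 6.1, 20.6, 2.8, 19.2, 16.7, 20.6, 10.9, 20.6, 14.4.
Cumulative: 7.5, 7.5, 13.6, 34.2, 37.0, 56.2, 72.9, 93.5, 104.4, 125.0, 139.4.
The total first reaches 70 DD on day 7.

day 7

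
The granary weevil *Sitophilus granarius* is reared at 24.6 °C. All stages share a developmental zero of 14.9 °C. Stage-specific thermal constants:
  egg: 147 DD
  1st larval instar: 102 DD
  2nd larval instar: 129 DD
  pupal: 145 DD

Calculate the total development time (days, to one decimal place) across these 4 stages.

53.9 days

Daily accumulation at 24.6 °C = 24.6 − 14.9 = 9.7 DD/day.
Total K = 147 + 102 + 129 + 145 = 523 DD.
Total duration = 523 / 9.7 = 53.918 ≈ 53.9 days.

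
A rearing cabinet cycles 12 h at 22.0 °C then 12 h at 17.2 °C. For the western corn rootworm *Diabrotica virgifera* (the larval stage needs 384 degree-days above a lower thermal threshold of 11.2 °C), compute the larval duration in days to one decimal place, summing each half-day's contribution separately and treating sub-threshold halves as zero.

45.7 days

Day half: max(0, 22.0 − 11.2) × 0.5 = 10.8 × 0.5 = 5.40 DD.
Night half: max(0, 17.2 − 11.2) × 0.5 = 6.0 × 0.5 = 3.00 DD.
Per 24 h: 8.40 DD/day.
Duration = 384 / 8.40 = 45.714 ≈ 45.7 days.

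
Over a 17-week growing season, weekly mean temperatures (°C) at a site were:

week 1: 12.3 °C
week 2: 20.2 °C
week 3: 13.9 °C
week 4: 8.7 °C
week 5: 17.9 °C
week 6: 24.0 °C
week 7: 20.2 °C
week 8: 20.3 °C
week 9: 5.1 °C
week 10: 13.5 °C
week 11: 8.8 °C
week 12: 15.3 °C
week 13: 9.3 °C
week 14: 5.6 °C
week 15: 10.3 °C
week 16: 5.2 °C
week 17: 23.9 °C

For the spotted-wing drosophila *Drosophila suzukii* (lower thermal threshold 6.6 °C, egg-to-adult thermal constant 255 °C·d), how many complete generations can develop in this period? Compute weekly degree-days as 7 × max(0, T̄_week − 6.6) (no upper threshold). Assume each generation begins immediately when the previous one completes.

Weekly DD (7 × max(0, T̄ − 6.6)): 39.9, 95.2, 51.1, 14.7, 79.1, 121.8, 95.2, 95.9, 0.0, 48.3, 15.4, 60.9, 18.9, 0.0, 25.9, 0.0, 121.1.
Season total = 883.4 DD.
Complete generations = ⌊883.4 / 255⌋ = 3.

3 generations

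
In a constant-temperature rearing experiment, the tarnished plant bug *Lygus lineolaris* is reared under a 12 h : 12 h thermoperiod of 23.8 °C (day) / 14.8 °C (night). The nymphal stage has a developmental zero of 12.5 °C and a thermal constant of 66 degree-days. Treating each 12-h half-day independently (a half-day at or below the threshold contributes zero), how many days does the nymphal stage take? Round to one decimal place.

9.7 days

Day half: max(0, 23.8 − 12.5) × 0.5 = 11.3 × 0.5 = 5.65 DD.
Night half: max(0, 14.8 − 12.5) × 0.5 = 2.3 × 0.5 = 1.15 DD.
Per 24 h: 6.80 DD/day.
Duration = 66 / 6.80 = 9.706 ≈ 9.7 days.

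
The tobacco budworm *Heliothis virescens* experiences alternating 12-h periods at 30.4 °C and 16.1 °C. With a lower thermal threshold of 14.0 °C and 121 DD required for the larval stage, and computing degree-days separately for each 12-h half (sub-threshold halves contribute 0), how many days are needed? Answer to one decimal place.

13.1 days

Day half: max(0, 30.4 − 14.0) × 0.5 = 16.4 × 0.5 = 8.20 DD.
Night half: max(0, 16.1 − 14.0) × 0.5 = 2.1 × 0.5 = 1.05 DD.
Per 24 h: 9.25 DD/day.
Duration = 121 / 9.25 = 13.081 ≈ 13.1 days.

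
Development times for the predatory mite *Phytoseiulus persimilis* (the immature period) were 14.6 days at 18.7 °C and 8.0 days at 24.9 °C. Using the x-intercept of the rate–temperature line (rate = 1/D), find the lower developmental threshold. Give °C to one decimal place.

Equal thermal constants: D₁(T₁ − T_b) = D₂(T₂ − T_b).
14.6·(18.7 − T_b) = 8.0·(24.9 − T_b)
T_b = (14.6·18.7 − 8.0·24.9) / (14.6 − 8.0) = 73.82 / 6.6 = 11.185 °C ≈ 11.2 °C.

11.2 °C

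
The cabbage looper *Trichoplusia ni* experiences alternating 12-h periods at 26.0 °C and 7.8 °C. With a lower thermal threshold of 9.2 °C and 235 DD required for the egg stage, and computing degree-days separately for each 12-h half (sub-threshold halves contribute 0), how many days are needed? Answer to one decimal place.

Day half: max(0, 26.0 − 9.2) × 0.5 = 16.8 × 0.5 = 8.40 DD.
Night half: max(0, 7.8 − 9.2) × 0.5 = 0.0 × 0.5 = 0.00 DD.
Per 24 h: 8.40 DD/day.
Duration = 235 / 8.40 = 27.976 ≈ 28.0 days.

28.0 days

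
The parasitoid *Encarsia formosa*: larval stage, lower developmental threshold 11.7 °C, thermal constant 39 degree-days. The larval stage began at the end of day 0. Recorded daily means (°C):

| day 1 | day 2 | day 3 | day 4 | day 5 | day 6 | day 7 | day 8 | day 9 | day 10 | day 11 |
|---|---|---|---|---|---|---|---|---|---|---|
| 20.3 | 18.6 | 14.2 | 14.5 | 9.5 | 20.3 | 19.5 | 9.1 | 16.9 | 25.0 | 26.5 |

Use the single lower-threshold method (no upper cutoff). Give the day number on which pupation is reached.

Daily DD above 11.7 °C: 8.6, 6.9, 2.5, 2.8, 0.0, 8.6, 7.8, 0.0, 5.2, 13.3, 14.8.
Cumulative: 8.6, 15.5, 18.0, 20.8, 20.8, 29.4, 37.2, 37.2, 42.4, 55.7, 70.5.
The total first reaches 39 DD on day 9.

day 9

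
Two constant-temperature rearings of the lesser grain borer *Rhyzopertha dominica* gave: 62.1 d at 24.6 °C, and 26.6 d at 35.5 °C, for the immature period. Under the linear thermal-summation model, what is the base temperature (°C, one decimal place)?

16.4 °C

Linear rate model ⇒ the product D·(T − T_b) is constant across temperatures.
62.1·(24.6 − T_b) = 26.6·(35.5 − T_b)
T_b = (62.1·24.6 − 26.6·35.5) / (62.1 − 26.6) = 583.36 / 35.5 = 16.433 °C ≈ 16.4 °C.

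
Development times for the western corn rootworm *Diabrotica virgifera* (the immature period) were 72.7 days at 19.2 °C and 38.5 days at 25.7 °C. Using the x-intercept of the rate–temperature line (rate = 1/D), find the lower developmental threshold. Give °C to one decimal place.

11.9 °C

Under the model K = D·(T − T_b), so D₁·(T₁ − T_b) = D₂·(T₂ − T_b).
72.7·(19.2 − T_b) = 38.5·(25.7 − T_b)
T_b = (72.7·19.2 − 38.5·25.7) / (72.7 − 38.5) = 406.39 / 34.2 = 11.883 °C ≈ 11.9 °C.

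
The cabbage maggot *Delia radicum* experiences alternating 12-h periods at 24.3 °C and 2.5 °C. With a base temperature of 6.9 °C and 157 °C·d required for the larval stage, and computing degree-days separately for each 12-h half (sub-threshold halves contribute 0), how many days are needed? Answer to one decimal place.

18.0 days

Day half: max(0, 24.3 − 6.9) × 0.5 = 17.4 × 0.5 = 8.70 DD.
Night half: max(0, 2.5 − 6.9) × 0.5 = 0.0 × 0.5 = 0.00 DD.
Per 24 h: 8.70 DD/day.
Duration = 157 / 8.70 = 18.046 ≈ 18.0 days.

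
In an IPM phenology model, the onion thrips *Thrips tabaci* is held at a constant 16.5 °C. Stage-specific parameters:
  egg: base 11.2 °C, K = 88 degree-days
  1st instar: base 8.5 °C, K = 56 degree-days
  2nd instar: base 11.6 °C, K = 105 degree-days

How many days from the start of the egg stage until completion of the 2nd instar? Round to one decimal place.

45.0 days

egg: 88 / (16.5 − 11.2) = 88 / 5.3 = 16.604 d.
1st instar: 56 / (16.5 − 8.5) = 56 / 8.0 = 7.000 d.
2nd instar: 105 / (16.5 − 11.6) = 105 / 4.9 = 21.429 d.
Sum = 45.032 ≈ 45.0 days.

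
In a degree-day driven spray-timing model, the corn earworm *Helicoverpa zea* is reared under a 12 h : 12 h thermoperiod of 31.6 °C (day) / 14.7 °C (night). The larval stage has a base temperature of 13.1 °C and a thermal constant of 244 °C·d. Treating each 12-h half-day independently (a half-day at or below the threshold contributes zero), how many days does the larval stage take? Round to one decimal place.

24.3 days

Day half: max(0, 31.6 − 13.1) × 0.5 = 18.5 × 0.5 = 9.25 DD.
Night half: max(0, 14.7 − 13.1) × 0.5 = 1.6 × 0.5 = 0.80 DD.
Per 24 h: 10.05 DD/day.
Duration = 244 / 10.05 = 24.279 ≈ 24.3 days.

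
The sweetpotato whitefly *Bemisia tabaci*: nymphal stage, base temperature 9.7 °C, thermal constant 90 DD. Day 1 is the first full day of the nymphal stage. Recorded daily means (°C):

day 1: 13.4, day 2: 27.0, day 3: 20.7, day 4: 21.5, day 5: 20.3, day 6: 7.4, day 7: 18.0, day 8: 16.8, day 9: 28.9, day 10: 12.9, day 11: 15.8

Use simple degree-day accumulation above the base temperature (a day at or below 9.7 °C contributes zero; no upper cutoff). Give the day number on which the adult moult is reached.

Daily DD above 9.7 °C: 3.7, 17.3, 11.0, 11.8, 10.6, 0.0, 8.3, 7.1, 19.2, 3.2, 6.1.
Cumulative: 3.7, 21.0, 32.0, 43.8, 54.4, 54.4, 62.7, 69.8, 89.0, 92.2, 98.3.
The total first reaches 90 DD on day 10.

day 10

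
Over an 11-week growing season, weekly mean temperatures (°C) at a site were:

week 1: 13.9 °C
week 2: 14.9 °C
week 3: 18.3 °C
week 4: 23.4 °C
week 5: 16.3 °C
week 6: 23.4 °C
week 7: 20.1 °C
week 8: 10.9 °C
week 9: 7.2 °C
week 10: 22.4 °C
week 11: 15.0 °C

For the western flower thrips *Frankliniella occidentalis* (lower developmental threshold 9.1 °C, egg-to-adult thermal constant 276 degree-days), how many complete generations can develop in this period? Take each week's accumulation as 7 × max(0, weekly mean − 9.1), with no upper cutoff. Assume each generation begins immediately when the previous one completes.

Weekly DD (7 × max(0, T̄ − 9.1)): 33.6, 40.6, 64.4, 100.1, 50.4, 100.1, 77.0, 12.6, 0.0, 93.1, 41.3.
Season total = 613.2 DD.
Complete generations = ⌊613.2 / 276⌋ = 2.

2 generations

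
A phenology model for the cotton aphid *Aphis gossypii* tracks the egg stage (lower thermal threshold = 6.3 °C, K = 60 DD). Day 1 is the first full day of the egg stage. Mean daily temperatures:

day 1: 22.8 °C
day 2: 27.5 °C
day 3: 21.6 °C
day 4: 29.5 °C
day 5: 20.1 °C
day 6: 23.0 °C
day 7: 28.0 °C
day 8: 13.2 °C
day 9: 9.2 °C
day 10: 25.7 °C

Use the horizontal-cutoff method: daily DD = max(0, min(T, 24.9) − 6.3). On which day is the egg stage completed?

day 4

Daily DD above 6.3 °C (capped at 18.6): 16.5, 18.6, 15.3, 18.6, 13.8, 16.7, 18.6, 6.9, 2.9, 18.6.
Cumulative: 16.5, 35.1, 50.4, 69.0, 82.8, 99.5, 118.1, 125.0, 127.9, 146.5.
The total first reaches 60 DD on day 4.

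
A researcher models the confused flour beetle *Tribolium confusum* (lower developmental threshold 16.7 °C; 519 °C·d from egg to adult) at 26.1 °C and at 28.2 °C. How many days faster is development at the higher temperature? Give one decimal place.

At 26.1 °C: 519 / (26.1 − 16.7) = 519 / 9.4 = 55.213 d.
At 28.2 °C: 519 / (28.2 − 16.7) = 519 / 11.5 = 45.130 d.
Difference = |55.213 − 45.130| = 10.082 ≈ 10.1 days.

10.1 days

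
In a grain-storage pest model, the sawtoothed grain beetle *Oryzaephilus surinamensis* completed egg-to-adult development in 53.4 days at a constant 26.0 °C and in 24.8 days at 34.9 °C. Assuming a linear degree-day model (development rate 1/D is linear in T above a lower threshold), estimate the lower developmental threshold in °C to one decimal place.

Equal thermal constants: D₁(T₁ − T_b) = D₂(T₂ − T_b).
53.4·(26.0 − T_b) = 24.8·(34.9 − T_b)
T_b = (53.4·26.0 − 24.8·34.9) / (53.4 − 24.8) = 522.88 / 28.6 = 18.283 °C ≈ 18.3 °C.

18.3 °C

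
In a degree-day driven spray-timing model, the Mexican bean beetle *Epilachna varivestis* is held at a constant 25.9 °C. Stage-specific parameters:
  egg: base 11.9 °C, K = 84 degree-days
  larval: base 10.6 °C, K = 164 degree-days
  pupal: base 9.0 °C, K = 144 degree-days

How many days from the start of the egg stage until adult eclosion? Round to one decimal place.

egg: 84 / (25.9 − 11.9) = 84 / 14.0 = 6.000 d.
larval: 164 / (25.9 − 10.6) = 164 / 15.3 = 10.719 d.
pupal: 144 / (25.9 − 9.0) = 144 / 16.9 = 8.521 d.
Sum = 25.240 ≈ 25.2 days.

25.2 days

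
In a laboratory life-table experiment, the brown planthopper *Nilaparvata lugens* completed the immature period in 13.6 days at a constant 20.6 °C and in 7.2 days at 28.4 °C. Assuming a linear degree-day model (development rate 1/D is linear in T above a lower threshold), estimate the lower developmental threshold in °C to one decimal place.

11.8 °C

Under the model K = D·(T − T_b), so D₁·(T₁ − T_b) = D₂·(T₂ − T_b).
13.6·(20.6 − T_b) = 7.2·(28.4 − T_b)
T_b = (13.6·20.6 − 7.2·28.4) / (13.6 − 7.2) = 75.68 / 6.4 = 11.825 °C ≈ 11.8 °C.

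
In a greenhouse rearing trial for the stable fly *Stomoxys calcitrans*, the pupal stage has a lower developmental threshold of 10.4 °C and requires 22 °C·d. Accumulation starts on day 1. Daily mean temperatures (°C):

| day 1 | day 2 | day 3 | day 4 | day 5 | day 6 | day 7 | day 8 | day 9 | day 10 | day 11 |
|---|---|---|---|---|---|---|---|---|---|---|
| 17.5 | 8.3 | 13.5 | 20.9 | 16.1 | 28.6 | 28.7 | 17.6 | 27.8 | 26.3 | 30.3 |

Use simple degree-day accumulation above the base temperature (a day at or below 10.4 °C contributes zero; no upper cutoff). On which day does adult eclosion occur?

day 5

Daily DD above 10.4 °C: 7.1, 0.0, 3.1, 10.5, 5.7, 18.2, 18.3, 7.2, 17.4, 15.9, 19.9.
Cumulative: 7.1, 7.1, 10.2, 20.7, 26.4, 44.6, 62.9, 70.1, 87.5, 103.4, 123.3.
The total first reaches 22 DD on day 5.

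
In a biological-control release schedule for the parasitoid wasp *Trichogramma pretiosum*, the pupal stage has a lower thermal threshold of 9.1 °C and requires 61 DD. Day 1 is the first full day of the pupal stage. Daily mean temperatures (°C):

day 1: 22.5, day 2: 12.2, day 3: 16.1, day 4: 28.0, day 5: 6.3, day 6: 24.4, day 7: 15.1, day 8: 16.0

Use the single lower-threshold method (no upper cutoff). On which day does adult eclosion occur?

day 7

Daily DD above 9.1 °C: 13.4, 3.1, 7.0, 18.9, 0.0, 15.3, 6.0, 6.9.
Cumulative: 13.4, 16.5, 23.5, 42.4, 42.4, 57.7, 63.7, 70.6.
The total first reaches 61 DD on day 7.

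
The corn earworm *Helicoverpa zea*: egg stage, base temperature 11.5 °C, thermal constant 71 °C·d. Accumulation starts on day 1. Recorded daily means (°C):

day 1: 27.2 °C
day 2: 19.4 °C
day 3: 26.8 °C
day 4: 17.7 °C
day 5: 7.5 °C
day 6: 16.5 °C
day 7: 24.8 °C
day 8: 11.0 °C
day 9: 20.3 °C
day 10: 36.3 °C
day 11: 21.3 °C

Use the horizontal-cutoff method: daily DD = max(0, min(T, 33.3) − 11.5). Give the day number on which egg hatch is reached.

Daily DD above 11.5 °C (capped at 21.8): 15.7, 7.9, 15.3, 6.2, 0.0, 5.0, 13.3, 0.0, 8.8, 21.8, 9.8.
Cumulative: 15.7, 23.6, 38.9, 45.1, 45.1, 50.1, 63.4, 63.4, 72.2, 94.0, 103.8.
The total first reaches 71 DD on day 9.

day 9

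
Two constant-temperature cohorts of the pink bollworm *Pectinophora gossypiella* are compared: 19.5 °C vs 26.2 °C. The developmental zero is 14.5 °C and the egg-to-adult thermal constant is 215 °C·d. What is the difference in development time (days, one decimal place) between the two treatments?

24.6 days

At 19.5 °C: 215 / (19.5 − 14.5) = 215 / 5.0 = 43.000 d.
At 26.2 °C: 215 / (26.2 − 14.5) = 215 / 11.7 = 18.376 d.
Difference = |43.000 − 18.376| = 24.624 ≈ 24.6 days.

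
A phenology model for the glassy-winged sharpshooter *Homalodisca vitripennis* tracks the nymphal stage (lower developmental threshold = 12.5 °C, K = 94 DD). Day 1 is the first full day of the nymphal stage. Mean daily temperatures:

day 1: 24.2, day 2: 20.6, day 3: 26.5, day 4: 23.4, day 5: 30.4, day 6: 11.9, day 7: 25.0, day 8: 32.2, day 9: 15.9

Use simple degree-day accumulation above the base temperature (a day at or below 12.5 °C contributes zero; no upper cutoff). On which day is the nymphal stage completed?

day 8

Daily DD above 12.5 °C: 11.7, 8.1, 14.0, 10.9, 17.9, 0.0, 12.5, 19.7, 3.4.
Cumulative: 11.7, 19.8, 33.8, 44.7, 62.6, 62.6, 75.1, 94.8, 98.2.
The total first reaches 94 DD on day 8.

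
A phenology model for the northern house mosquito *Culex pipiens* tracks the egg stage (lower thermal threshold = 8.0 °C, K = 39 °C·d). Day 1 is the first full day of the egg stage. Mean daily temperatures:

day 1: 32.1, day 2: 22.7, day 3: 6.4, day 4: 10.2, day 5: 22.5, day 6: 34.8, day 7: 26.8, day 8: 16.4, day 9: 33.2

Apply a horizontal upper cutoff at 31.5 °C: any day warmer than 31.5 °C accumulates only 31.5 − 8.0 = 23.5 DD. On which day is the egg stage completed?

Daily DD above 8.0 °C (capped at 23.5): 23.5, 14.7, 0.0, 2.2, 14.5, 23.5, 18.8, 8.4, 23.5.
Cumulative: 23.5, 38.2, 38.2, 40.4, 54.9, 78.4, 97.2, 105.6, 129.1.
The total first reaches 39 DD on day 4.

day 4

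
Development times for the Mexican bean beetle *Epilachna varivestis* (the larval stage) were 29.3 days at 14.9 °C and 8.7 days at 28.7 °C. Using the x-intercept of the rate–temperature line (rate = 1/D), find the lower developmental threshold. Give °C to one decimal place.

9.1 °C

Linear rate model ⇒ the product D·(T − T_b) is constant across temperatures.
29.3·(14.9 − T_b) = 8.7·(28.7 − T_b)
T_b = (29.3·14.9 − 8.7·28.7) / (29.3 − 8.7) = 186.88 / 20.6 = 9.072 °C ≈ 9.1 °C.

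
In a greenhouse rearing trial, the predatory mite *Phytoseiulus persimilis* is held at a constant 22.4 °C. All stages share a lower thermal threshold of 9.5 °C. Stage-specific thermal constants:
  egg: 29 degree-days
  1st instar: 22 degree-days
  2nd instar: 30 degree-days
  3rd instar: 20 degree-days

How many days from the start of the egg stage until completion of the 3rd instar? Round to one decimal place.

Daily accumulation at 22.4 °C = 22.4 − 9.5 = 12.9 DD/day.
Total K = 29 + 22 + 30 + 20 = 101 DD.
Total duration = 101 / 12.9 = 7.829 ≈ 7.8 days.

7.8 days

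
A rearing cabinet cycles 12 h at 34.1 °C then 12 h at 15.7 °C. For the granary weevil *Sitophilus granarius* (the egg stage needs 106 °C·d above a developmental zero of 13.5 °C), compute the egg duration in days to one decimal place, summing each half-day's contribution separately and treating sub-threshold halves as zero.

9.3 days

Day half: max(0, 34.1 − 13.5) × 0.5 = 20.6 × 0.5 = 10.30 DD.
Night half: max(0, 15.7 − 13.5) × 0.5 = 2.2 × 0.5 = 1.10 DD.
Per 24 h: 11.40 DD/day.
Duration = 106 / 11.40 = 9.298 ≈ 9.3 days.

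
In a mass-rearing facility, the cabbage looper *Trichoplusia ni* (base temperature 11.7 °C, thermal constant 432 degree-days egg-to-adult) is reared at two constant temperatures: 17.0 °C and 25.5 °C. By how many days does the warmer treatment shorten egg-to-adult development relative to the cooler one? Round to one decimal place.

50.2 days

At 17.0 °C: 432 / (17.0 − 11.7) = 432 / 5.3 = 81.509 d.
At 25.5 °C: 432 / (25.5 − 11.7) = 432 / 13.8 = 31.304 d.
Difference = |81.509 − 31.304| = 50.205 ≈ 50.2 days.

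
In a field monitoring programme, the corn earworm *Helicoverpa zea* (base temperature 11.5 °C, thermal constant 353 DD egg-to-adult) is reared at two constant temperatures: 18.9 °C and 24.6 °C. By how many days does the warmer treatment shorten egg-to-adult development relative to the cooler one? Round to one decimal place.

20.8 days

At 18.9 °C: 353 / (18.9 − 11.5) = 353 / 7.4 = 47.703 d.
At 24.6 °C: 353 / (24.6 − 11.5) = 353 / 13.1 = 26.947 d.
Difference = |47.703 − 26.947| = 20.756 ≈ 20.8 days.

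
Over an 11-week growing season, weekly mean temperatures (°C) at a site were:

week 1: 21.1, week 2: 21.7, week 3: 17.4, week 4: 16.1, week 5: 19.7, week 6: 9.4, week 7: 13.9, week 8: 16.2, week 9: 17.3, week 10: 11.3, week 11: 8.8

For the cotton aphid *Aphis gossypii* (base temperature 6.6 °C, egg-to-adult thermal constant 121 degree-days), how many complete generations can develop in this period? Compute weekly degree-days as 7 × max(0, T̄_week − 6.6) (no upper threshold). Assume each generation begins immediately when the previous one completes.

5 generations

Weekly DD (7 × max(0, T̄ − 6.6)): 101.5, 105.7, 75.6, 66.5, 91.7, 19.6, 51.1, 67.2, 74.9, 32.9, 15.4.
Season total = 702.1 DD.
Complete generations = ⌊702.1 / 121⌋ = 5.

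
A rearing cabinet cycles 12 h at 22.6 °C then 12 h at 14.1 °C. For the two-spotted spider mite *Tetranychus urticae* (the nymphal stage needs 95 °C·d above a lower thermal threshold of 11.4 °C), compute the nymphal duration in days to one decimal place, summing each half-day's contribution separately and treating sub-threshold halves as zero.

Day half: max(0, 22.6 − 11.4) × 0.5 = 11.2 × 0.5 = 5.60 DD.
Night half: max(0, 14.1 − 11.4) × 0.5 = 2.7 × 0.5 = 1.35 DD.
Per 24 h: 6.95 DD/day.
Duration = 95 / 6.95 = 13.669 ≈ 13.7 days.

13.7 days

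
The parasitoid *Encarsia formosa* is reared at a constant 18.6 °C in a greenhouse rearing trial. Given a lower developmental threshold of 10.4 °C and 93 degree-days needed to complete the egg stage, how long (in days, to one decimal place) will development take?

11.3 days

Daily accumulation = 18.6 − 10.4 = 8.2 DD/day.
Duration = 93 / 8.2 = 11.341 ≈ 11.3 days.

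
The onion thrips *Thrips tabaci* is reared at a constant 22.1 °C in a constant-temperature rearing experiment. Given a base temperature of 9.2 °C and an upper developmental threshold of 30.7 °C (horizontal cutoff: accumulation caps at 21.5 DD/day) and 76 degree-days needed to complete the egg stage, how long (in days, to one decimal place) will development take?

5.9 days

Daily accumulation = 22.1 − 9.2 = 12.9 DD/day.
Duration = 76 / 12.9 = 5.891 ≈ 5.9 days.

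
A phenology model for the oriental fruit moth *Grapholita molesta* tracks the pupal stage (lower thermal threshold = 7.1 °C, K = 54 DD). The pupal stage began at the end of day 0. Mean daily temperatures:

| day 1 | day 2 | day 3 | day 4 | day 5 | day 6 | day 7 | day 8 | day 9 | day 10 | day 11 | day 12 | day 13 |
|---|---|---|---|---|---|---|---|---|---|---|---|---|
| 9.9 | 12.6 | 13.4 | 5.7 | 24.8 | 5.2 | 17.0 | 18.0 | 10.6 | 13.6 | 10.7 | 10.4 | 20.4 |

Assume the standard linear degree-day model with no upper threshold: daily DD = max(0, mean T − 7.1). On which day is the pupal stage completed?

day 9

Daily DD above 7.1 °C: 2.8, 5.5, 6.3, 0.0, 17.7, 0.0, 9.9, 10.9, 3.5, 6.5, 3.6, 3.3, 13.3.
Cumulative: 2.8, 8.3, 14.6, 14.6, 32.3, 32.3, 42.2, 53.1, 56.6, 63.1, 66.7, 70.0, 83.3.
The total first reaches 54 DD on day 9.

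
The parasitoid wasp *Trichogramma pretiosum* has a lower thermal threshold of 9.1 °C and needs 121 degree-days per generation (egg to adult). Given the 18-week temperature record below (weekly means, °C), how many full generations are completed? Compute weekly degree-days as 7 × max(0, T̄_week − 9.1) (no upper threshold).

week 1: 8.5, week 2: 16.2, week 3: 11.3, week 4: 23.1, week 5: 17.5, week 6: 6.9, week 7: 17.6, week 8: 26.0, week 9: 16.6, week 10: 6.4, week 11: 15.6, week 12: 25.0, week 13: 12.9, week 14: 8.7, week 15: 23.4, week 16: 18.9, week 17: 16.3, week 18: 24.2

Weekly DD (7 × max(0, T̄ − 9.1)): 0.0, 49.7, 15.4, 98.0, 58.8, 0.0, 59.5, 118.3, 52.5, 0.0, 45.5, 111.3, 26.6, 0.0, 100.1, 68.6, 50.4, 105.7.
Season total = 960.4 DD.
Complete generations = ⌊960.4 / 121⌋ = 7.

7 generations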